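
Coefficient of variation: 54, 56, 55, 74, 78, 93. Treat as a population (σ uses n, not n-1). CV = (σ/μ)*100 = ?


Mean = 68.3333
SD = 14.5449
CV = (14.5449/68.3333)*100 = 21.2853%

CV = 21.2853%


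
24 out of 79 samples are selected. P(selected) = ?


P = 24/79 = 0.3038

P = 0.3038


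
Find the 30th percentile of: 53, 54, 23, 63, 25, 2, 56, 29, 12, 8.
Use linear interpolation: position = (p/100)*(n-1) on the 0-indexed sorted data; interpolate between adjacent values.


Sorted: 2, 8, 12, 23, 25, 29, 53, 54, 56, 63
n = 10
Index = 30/100 * 9 = 2.7000
Lower = data[2] = 12, Upper = data[3] = 23
P30 = 12 + 0.7000*(11) = 19.7000

P30 = 19.7000


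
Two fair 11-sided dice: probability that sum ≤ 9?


Total outcomes = 11×11 = 121
Favorable (sum ≤ 9): 36
P = 36/121 = 0.2975

P = 0.2975


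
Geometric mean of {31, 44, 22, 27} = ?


Product = 31 × 44 × 22 × 27 = 810216
GM = 810216^(1/4) = 30.0020

GM = 30.0020


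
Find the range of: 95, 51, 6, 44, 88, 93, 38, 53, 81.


Max = 95, Min = 6
Range = 95 - 6 = 89

Range = 89


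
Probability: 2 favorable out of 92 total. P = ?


P = 2/92 = 0.0217

P = 0.0217


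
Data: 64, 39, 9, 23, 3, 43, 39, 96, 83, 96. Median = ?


Sorted: 3, 9, 23, 39, 39, 43, 64, 83, 96, 96
n = 10 (even)
Middle values: 39 and 43
Median = (39+43)/2 = 41.0000

Median = 41.0000


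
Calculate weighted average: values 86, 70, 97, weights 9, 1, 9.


Numerator = 86*9 + 70*1 + 97*9 = 1717
Denominator = 9 + 1 + 9 = 19
WM = 1717/19 = 90.3684

WM = 90.3684


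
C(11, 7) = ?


C(11,7) = 11!/(7! × 4!)
= 39916800/(5040 × 24)
= 330

C(11,7) = 330


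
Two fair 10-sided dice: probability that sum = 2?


Total outcomes = 10×10 = 100
Favorable (sum = 2): 1
P = 1/100 = 0.0100

P = 0.0100


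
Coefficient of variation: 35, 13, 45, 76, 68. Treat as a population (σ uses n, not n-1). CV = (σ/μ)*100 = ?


Mean = 47.4000
SD = 22.7385
CV = (22.7385/47.4000)*100 = 47.9715%

CV = 47.9715%


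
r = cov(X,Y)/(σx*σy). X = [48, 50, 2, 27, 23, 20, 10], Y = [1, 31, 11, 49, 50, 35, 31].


Mean X = 25.7143, Mean Y = 29.7143
SD X = 16.636571, SD Y = 16.858353
Cov = -35.081633
r = -35.081633/(16.636571*16.858353) = -0.1251

r = -0.1251


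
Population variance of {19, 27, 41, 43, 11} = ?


Mean = 28.2000
Squared deviations: 84.6400, 1.4400, 163.8400, 219.0400, 295.8400
Sum = 764.8000
Variance = 764.8000/5 = 152.9600

Variance = 152.9600


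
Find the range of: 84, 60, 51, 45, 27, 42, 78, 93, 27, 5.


Max = 93, Min = 5
Range = 93 - 5 = 88

Range = 88


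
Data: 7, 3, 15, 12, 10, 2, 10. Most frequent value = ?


Frequencies: 2:1, 3:1, 7:1, 10:2, 12:1, 15:1
Max frequency = 2
Mode = 10

Mode = 10


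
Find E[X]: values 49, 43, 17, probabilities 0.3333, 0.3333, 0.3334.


E[X] = 49*0.3333 + 43*0.3333 + 17*0.3334
= 16.3317 + 14.3319 + 5.6678
= 36.3314

E[X] = 36.3314


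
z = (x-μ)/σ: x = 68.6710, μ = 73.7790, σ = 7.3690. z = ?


z = (68.6710 - 73.7790)/7.3690
= -5.1080/7.3690
= -0.6932

z = -0.6932


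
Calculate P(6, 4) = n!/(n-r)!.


P(6,4) = 6!/2!
= 720/2
= 360

P(6,4) = 360


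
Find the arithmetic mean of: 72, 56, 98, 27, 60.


Sum = 72 + 56 + 98 + 27 + 60 = 313
n = 5
Mean = 313/5 = 62.6000

Mean = 62.6000


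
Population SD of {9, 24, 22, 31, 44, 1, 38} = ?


Mean = 24.1429
Variance = 200.4082
SD = sqrt(200.4082) = 14.1566

SD = 14.1566


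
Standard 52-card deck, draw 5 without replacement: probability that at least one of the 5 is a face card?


P(at least one) = 1 - P(none)
P(none) = (40/52) × (39/51) × (38/50) × (37/49) × (36/48) = 0.253181
P(at least one) = 1 - 0.253181 = 0.7468

P = 0.7468


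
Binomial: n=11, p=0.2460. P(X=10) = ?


C(11,10) = 11
p^10 = 8.116169e-07
(1-p)^1 = 0.754000
P = 11 * 8.116169e-07 * 0.754000 = 6.7316e-06

P(X=10) = 6.7316e-06


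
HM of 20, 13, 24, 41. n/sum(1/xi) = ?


Sum of reciprocals = 1/20 + 1/13 + 1/24 + 1/41 = 0.192980
HM = 4/0.192980 = 20.7275

HM = 20.7275


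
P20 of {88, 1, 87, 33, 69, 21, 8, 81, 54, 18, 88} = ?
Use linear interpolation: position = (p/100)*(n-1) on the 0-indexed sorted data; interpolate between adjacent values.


Sorted: 1, 8, 18, 21, 33, 54, 69, 81, 87, 88, 88
n = 11
Index = 20/100 * 10 = 2.0000
Lower = data[2] = 18, Upper = data[3] = 21
P20 = 18 + 0*(3) = 18.0000

P20 = 18.0000


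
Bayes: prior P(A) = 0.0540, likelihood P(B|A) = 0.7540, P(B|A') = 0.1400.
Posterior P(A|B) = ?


P(B) = P(B|A)*P(A) + P(B|A')*P(A')
= 0.7540*0.0540 + 0.1400*0.9460
= 0.040716 + 0.132440 = 0.173156
P(A|B) = 0.040716/0.173156 = 0.2351

P(A|B) = 0.2351


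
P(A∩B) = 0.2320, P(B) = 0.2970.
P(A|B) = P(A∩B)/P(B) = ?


P(A|B) = 0.2320/0.2970 = 0.7811

P(A|B) = 0.7811


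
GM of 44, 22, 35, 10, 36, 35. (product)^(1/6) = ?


Product = 44 × 22 × 35 × 10 × 36 × 35 = 426888000
GM = 426888000^(1/6) = 27.4401

GM = 27.4401


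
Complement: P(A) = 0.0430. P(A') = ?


P(not A) = 1 - 0.0430 = 0.9570

P(not A) = 0.9570


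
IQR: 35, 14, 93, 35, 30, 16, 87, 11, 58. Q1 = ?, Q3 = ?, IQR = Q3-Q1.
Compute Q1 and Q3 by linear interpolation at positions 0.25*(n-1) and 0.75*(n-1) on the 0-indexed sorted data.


Sorted: 11, 14, 16, 30, 35, 35, 58, 87, 93
Q1 (25th %ile) = 16.0000
Q3 (75th %ile) = 58.0000
IQR = 58.0000 - 16.0000 = 42.0000

IQR = 42.0000


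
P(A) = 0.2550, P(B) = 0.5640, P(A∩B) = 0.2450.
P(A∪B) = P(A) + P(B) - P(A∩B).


P(A∪B) = 0.2550 + 0.5640 - 0.2450
= 0.8190 - 0.2450
= 0.5740

P(A∪B) = 0.5740


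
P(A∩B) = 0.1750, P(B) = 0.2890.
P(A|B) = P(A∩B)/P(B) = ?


P(A|B) = 0.1750/0.2890 = 0.6055

P(A|B) = 0.6055


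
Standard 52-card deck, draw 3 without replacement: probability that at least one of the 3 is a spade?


P(at least one) = 1 - P(none)
P(none) = (39/52) × (38/51) × (37/50) = 0.413529
P(at least one) = 1 - 0.413529 = 0.5865

P = 0.5865


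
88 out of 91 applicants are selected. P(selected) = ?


P = 88/91 = 0.9670

P = 0.9670


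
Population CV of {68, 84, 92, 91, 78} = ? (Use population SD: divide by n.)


Mean = 82.6000
SD = 8.8904
CV = (8.8904/82.6000)*100 = 10.7632%

CV = 10.7632%


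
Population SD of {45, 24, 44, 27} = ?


Mean = 35.0000
Variance = 91.5000
SD = sqrt(91.5000) = 9.5656

SD = 9.5656


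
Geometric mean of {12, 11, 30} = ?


Product = 12 × 11 × 30 = 3960
GM = 3960^(1/3) = 15.8209

GM = 15.8209


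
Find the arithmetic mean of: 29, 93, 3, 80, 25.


Sum = 29 + 93 + 3 + 80 + 25 = 230
n = 5
Mean = 230/5 = 46.0000

Mean = 46.0000


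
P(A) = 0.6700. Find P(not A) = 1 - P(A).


P(not A) = 1 - 0.6700 = 0.3300

P(not A) = 0.3300


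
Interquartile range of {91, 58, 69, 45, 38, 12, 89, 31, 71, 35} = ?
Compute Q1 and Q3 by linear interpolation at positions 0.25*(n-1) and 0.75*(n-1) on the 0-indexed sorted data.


Sorted: 12, 31, 35, 38, 45, 58, 69, 71, 89, 91
Q1 (25th %ile) = 35.7500
Q3 (75th %ile) = 70.5000
IQR = 70.5000 - 35.7500 = 34.7500

IQR = 34.7500


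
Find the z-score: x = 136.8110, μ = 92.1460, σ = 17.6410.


z = (136.8110 - 92.1460)/17.6410
= 44.6650/17.6410
= 2.5319

z = 2.5319


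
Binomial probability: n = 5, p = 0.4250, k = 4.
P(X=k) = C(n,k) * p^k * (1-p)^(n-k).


C(5,4) = 5
p^4 = 0.032625
(1-p)^1 = 0.575000
P = 5 * 0.032625 * 0.575000 = 0.0938

P(X=4) = 0.0938


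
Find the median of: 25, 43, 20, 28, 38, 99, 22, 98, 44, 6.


Sorted: 6, 20, 22, 25, 28, 38, 43, 44, 98, 99
n = 10 (even)
Middle values: 28 and 38
Median = (28+38)/2 = 33.0000

Median = 33.0000


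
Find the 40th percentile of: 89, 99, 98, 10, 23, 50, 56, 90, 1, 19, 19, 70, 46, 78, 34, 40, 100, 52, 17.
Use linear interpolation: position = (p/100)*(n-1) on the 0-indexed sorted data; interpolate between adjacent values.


Sorted: 1, 10, 17, 19, 19, 23, 34, 40, 46, 50, 52, 56, 70, 78, 89, 90, 98, 99, 100
n = 19
Index = 40/100 * 18 = 7.2000
Lower = data[7] = 40, Upper = data[8] = 46
P40 = 40 + 0.2000*(6) = 41.2000

P40 = 41.2000


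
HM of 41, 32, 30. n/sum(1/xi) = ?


Sum of reciprocals = 1/41 + 1/32 + 1/30 = 0.088974
HM = 3/0.088974 = 33.7179

HM = 33.7179


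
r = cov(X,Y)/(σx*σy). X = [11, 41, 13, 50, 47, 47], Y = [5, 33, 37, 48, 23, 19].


Mean X = 34.8333, Mean Y = 27.5000
SD X = 16.374947, SD Y = 13.781026
Cov = 85.916667
r = 85.916667/(16.374947*13.781026) = 0.3807

r = 0.3807


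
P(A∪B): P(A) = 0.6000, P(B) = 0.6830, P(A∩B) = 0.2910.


P(A∪B) = 0.6000 + 0.6830 - 0.2910
= 1.2830 - 0.2910
= 0.9920

P(A∪B) = 0.9920


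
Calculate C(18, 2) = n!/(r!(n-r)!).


C(18,2) = 18!/(2! × 16!)
= 6402373705728000/(2 × 20922789888000)
= 153

C(18,2) = 153


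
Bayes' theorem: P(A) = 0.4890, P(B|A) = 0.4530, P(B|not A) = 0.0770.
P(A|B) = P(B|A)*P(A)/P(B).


P(B) = P(B|A)*P(A) + P(B|A')*P(A')
= 0.4530*0.4890 + 0.0770*0.5110
= 0.221517 + 0.039347 = 0.260864
P(A|B) = 0.221517/0.260864 = 0.8492

P(A|B) = 0.8492


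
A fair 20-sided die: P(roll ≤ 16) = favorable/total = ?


Favorable outcomes (roll ≤ 16): 16
Total outcomes = 20
P = 16/20 = 0.8000

P = 0.8000


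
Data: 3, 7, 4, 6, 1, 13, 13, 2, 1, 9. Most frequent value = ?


Frequencies: 1:2, 2:1, 3:1, 4:1, 6:1, 7:1, 9:1, 13:2
Max frequency = 2
Mode = 1, 13

Mode = 1, 13


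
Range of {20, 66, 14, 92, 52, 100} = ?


Max = 100, Min = 14
Range = 100 - 14 = 86

Range = 86


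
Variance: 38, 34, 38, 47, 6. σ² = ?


Mean = 32.6000
Squared deviations: 29.1600, 1.9600, 29.1600, 207.3600, 707.5600
Sum = 975.2000
Variance = 975.2000/5 = 195.0400

Variance = 195.0400


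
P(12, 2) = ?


P(12,2) = 12!/10!
= 479001600/3628800
= 132

P(12,2) = 132


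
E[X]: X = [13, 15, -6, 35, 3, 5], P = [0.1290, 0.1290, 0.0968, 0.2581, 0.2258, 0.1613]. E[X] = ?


E[X] = 13*0.1290 + 15*0.1290 - 6*0.0968 + 35*0.2581 + 3*0.2258 + 5*0.1613
= 1.6770 + 1.9350 - 0.5808 + 9.0335 + 0.6774 + 0.8065
= 13.5486

E[X] = 13.5486


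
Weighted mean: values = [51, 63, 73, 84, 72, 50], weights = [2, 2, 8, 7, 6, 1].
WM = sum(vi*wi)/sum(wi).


Numerator = 51*2 + 63*2 + 73*8 + 84*7 + 72*6 + 50*1 = 1882
Denominator = 2 + 2 + 8 + 7 + 6 + 1 = 26
WM = 1882/26 = 72.3846

WM = 72.3846


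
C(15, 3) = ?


C(15,3) = 15!/(3! × 12!)
= 1307674368000/(6 × 479001600)
= 455

C(15,3) = 455


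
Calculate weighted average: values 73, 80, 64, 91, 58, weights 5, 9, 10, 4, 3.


Numerator = 73*5 + 80*9 + 64*10 + 91*4 + 58*3 = 2263
Denominator = 5 + 9 + 10 + 4 + 3 = 31
WM = 2263/31 = 73.0000

WM = 73.0000


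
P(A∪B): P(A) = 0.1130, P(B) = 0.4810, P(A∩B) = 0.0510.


P(A∪B) = 0.1130 + 0.4810 - 0.0510
= 0.5940 - 0.0510
= 0.5430

P(A∪B) = 0.5430


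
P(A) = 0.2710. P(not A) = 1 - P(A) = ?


P(not A) = 1 - 0.2710 = 0.7290

P(not A) = 0.7290


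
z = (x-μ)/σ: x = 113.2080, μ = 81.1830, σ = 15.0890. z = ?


z = (113.2080 - 81.1830)/15.0890
= 32.0250/15.0890
= 2.1224

z = 2.1224


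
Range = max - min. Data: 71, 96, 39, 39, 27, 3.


Max = 96, Min = 3
Range = 96 - 3 = 93

Range = 93


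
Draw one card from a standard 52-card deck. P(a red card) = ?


26 red cards in 52 cards
P = 26/52 = 0.5000

P = 0.5000


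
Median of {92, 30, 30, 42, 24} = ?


Sorted: 24, 30, 30, 42, 92
n = 5 (odd)
Middle value = 30

Median = 30


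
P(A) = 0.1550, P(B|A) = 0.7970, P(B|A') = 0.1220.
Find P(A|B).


P(B) = P(B|A)*P(A) + P(B|A')*P(A')
= 0.7970*0.1550 + 0.1220*0.8450
= 0.123535 + 0.103090 = 0.226625
P(A|B) = 0.123535/0.226625 = 0.5451

P(A|B) = 0.5451


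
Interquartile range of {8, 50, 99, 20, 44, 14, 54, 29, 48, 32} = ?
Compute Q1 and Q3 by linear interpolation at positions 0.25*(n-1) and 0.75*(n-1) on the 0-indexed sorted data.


Sorted: 8, 14, 20, 29, 32, 44, 48, 50, 54, 99
Q1 (25th %ile) = 22.2500
Q3 (75th %ile) = 49.5000
IQR = 49.5000 - 22.2500 = 27.2500

IQR = 27.2500


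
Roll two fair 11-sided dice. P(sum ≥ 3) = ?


Total outcomes = 11×11 = 121
Favorable (sum ≥ 3): 120
P = 120/121 = 0.9917

P = 0.9917


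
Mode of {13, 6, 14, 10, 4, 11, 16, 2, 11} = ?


Frequencies: 2:1, 4:1, 6:1, 10:1, 11:2, 13:1, 14:1, 16:1
Max frequency = 2
Mode = 11

Mode = 11


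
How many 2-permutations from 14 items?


P(14,2) = 14!/12!
= 87178291200/479001600
= 182

P(14,2) = 182


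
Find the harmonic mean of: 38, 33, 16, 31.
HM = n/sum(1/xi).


Sum of reciprocals = 1/38 + 1/33 + 1/16 + 1/31 = 0.151377
HM = 4/0.151377 = 26.4241

HM = 26.4241


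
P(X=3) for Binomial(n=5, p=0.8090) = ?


C(5,3) = 10
p^3 = 0.529475
(1-p)^2 = 0.036481
P = 10 * 0.529475 * 0.036481 = 0.1932

P(X=3) = 0.1932


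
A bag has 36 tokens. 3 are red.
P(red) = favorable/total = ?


P = 3/36 = 0.0833

P = 0.0833


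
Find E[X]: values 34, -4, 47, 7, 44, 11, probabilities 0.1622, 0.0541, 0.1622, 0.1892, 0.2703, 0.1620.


E[X] = 34*0.1622 - 4*0.0541 + 47*0.1622 + 7*0.1892 + 44*0.2703 + 11*0.1620
= 5.5148 - 0.2164 + 7.6234 + 1.3244 + 11.8932 + 1.7820
= 27.9214

E[X] = 27.9214


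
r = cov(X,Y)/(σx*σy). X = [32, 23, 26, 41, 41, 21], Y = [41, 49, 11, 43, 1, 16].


Mean X = 30.6667, Mean Y = 26.8333
SD X = 8.055364, SD Y = 18.206379
Cov = -12.055556
r = -12.055556/(8.055364*18.206379) = -0.0822

r = -0.0822


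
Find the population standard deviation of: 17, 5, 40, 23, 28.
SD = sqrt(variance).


Mean = 22.6000
Variance = 134.6400
SD = sqrt(134.6400) = 11.6034

SD = 11.6034


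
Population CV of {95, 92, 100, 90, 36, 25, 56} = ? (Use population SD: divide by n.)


Mean = 70.5714
SD = 28.7445
CV = (28.7445/70.5714)*100 = 40.7310%

CV = 40.7310%


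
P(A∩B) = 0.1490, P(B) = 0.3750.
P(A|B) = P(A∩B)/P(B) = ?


P(A|B) = 0.1490/0.3750 = 0.3973

P(A|B) = 0.3973


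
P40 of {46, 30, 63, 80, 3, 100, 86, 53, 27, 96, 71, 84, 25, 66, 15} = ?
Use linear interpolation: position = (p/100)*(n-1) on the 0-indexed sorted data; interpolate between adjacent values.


Sorted: 3, 15, 25, 27, 30, 46, 53, 63, 66, 71, 80, 84, 86, 96, 100
n = 15
Index = 40/100 * 14 = 5.6000
Lower = data[5] = 46, Upper = data[6] = 53
P40 = 46 + 0.6000*(7) = 50.2000

P40 = 50.2000


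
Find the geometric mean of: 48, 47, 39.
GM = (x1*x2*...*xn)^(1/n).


Product = 48 × 47 × 39 = 87984
GM = 87984^(1/3) = 44.4769

GM = 44.4769


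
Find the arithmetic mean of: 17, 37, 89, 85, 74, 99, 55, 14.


Sum = 17 + 37 + 89 + 85 + 74 + 99 + 55 + 14 = 470
n = 8
Mean = 470/8 = 58.7500

Mean = 58.7500


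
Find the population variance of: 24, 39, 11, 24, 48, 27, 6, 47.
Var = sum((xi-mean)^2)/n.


Mean = 28.2500
Squared deviations: 18.0625, 115.5625, 297.5625, 18.0625, 390.0625, 1.5625, 495.0625, 351.5625
Sum = 1687.5000
Variance = 1687.5000/8 = 210.9375

Variance = 210.9375


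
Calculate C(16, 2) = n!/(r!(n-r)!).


C(16,2) = 16!/(2! × 14!)
= 20922789888000/(2 × 87178291200)
= 120

C(16,2) = 120


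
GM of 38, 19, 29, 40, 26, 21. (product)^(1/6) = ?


Product = 38 × 19 × 29 × 40 × 26 × 21 = 457285920
GM = 457285920^(1/6) = 27.7565

GM = 27.7565


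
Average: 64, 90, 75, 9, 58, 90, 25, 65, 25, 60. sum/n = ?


Sum = 64 + 90 + 75 + 9 + 58 + 90 + 25 + 65 + 25 + 60 = 561
n = 10
Mean = 561/10 = 56.1000

Mean = 56.1000


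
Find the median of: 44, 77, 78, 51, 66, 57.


Sorted: 44, 51, 57, 66, 77, 78
n = 6 (even)
Middle values: 57 and 66
Median = (57+66)/2 = 61.5000

Median = 61.5000


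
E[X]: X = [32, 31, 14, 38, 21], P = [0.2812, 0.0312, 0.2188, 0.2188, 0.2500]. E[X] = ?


E[X] = 32*0.2812 + 31*0.0312 + 14*0.2188 + 38*0.2188 + 21*0.2500
= 8.9984 + 0.9672 + 3.0632 + 8.3144 + 5.2500
= 26.5932

E[X] = 26.5932


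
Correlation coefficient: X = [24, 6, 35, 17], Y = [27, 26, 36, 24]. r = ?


Mean X = 20.5000, Mean Y = 28.2500
SD X = 10.547512, SD Y = 4.602988
Cov = 38.875000
r = 38.875000/(10.547512*4.602988) = 0.8007

r = 0.8007


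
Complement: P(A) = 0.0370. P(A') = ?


P(not A) = 1 - 0.0370 = 0.9630

P(not A) = 0.9630


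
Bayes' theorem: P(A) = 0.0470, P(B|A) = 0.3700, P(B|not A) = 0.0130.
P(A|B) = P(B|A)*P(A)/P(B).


P(B) = P(B|A)*P(A) + P(B|A')*P(A')
= 0.3700*0.0470 + 0.0130*0.9530
= 0.017390 + 0.012389 = 0.029779
P(A|B) = 0.017390/0.029779 = 0.5840

P(A|B) = 0.5840


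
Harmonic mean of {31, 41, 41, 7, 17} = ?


Sum of reciprocals = 1/31 + 1/41 + 1/41 + 1/7 + 1/17 = 0.282719
HM = 5/0.282719 = 17.6854

HM = 17.6854


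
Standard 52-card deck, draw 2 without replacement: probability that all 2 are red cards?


P(all red cards) = (26/52) × (25/51)
= 0.2451

P = 0.2451


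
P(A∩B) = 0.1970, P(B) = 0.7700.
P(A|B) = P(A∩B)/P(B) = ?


P(A|B) = 0.1970/0.7700 = 0.2558

P(A|B) = 0.2558


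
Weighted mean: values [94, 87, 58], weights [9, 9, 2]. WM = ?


Numerator = 94*9 + 87*9 + 58*2 = 1745
Denominator = 9 + 9 + 2 = 20
WM = 1745/20 = 87.2500

WM = 87.2500


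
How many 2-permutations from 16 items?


P(16,2) = 16!/14!
= 20922789888000/87178291200
= 240

P(16,2) = 240


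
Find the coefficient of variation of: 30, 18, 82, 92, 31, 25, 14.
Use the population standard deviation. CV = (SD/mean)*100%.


Mean = 41.7143
SD = 29.3097
CV = (29.3097/41.7143)*100 = 70.2631%

CV = 70.2631%


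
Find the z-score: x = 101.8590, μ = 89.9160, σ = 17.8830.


z = (101.8590 - 89.9160)/17.8830
= 11.9430/17.8830
= 0.6678

z = 0.6678


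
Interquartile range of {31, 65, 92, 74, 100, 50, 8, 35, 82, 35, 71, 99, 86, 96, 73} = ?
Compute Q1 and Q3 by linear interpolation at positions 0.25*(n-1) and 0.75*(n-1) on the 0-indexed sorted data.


Sorted: 8, 31, 35, 35, 50, 65, 71, 73, 74, 82, 86, 92, 96, 99, 100
Q1 (25th %ile) = 42.5000
Q3 (75th %ile) = 89.0000
IQR = 89.0000 - 42.5000 = 46.5000

IQR = 46.5000


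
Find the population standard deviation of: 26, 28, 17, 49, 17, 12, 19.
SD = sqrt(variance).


Mean = 24.0000
Variance = 130.2857
SD = sqrt(130.2857) = 11.4143

SD = 11.4143


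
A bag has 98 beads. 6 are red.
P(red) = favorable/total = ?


P = 6/98 = 0.0612

P = 0.0612


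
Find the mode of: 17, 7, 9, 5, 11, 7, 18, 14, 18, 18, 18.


Frequencies: 5:1, 7:2, 9:1, 11:1, 14:1, 17:1, 18:4
Max frequency = 4
Mode = 18

Mode = 18


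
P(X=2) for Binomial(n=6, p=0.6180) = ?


C(6,2) = 15
p^2 = 0.381924
(1-p)^4 = 0.021294
P = 15 * 0.381924 * 0.021294 = 0.1220

P(X=2) = 0.1220


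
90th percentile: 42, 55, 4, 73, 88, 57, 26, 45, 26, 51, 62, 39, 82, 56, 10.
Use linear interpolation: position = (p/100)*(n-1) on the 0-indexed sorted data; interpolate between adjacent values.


Sorted: 4, 10, 26, 26, 39, 42, 45, 51, 55, 56, 57, 62, 73, 82, 88
n = 15
Index = 90/100 * 14 = 12.6000
Lower = data[12] = 73, Upper = data[13] = 82
P90 = 73 + 0.6000*(9) = 78.4000

P90 = 78.4000


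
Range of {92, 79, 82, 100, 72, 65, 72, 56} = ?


Max = 100, Min = 56
Range = 100 - 56 = 44

Range = 44


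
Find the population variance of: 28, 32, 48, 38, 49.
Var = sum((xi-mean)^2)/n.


Mean = 39.0000
Squared deviations: 121.0000, 49.0000, 81.0000, 1.0000, 100.0000
Sum = 352.0000
Variance = 352.0000/5 = 70.4000

Variance = 70.4000


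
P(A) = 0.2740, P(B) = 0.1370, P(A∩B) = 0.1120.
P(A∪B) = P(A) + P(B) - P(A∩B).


P(A∪B) = 0.2740 + 0.1370 - 0.1120
= 0.4110 - 0.1120
= 0.2990

P(A∪B) = 0.2990


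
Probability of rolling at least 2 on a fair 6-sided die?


Favorable outcomes (roll ≥ 2): 5
Total outcomes = 6
P = 5/6 = 0.8333

P = 0.8333


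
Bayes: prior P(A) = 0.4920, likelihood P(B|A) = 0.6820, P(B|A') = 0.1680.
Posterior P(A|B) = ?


P(B) = P(B|A)*P(A) + P(B|A')*P(A')
= 0.6820*0.4920 + 0.1680*0.5080
= 0.335544 + 0.085344 = 0.420888
P(A|B) = 0.335544/0.420888 = 0.7972

P(A|B) = 0.7972


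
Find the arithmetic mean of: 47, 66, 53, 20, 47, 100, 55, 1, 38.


Sum = 47 + 66 + 53 + 20 + 47 + 100 + 55 + 1 + 38 = 427
n = 9
Mean = 427/9 = 47.4444

Mean = 47.4444


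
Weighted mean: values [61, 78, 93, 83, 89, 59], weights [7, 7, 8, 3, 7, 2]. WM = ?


Numerator = 61*7 + 78*7 + 93*8 + 83*3 + 89*7 + 59*2 = 2707
Denominator = 7 + 7 + 8 + 3 + 7 + 2 = 34
WM = 2707/34 = 79.6176

WM = 79.6176


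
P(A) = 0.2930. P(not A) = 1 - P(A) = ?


P(not A) = 1 - 0.2930 = 0.7070

P(not A) = 0.7070


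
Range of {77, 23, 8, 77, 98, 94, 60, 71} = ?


Max = 98, Min = 8
Range = 98 - 8 = 90

Range = 90


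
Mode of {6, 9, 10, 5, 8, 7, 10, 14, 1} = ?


Frequencies: 1:1, 5:1, 6:1, 7:1, 8:1, 9:1, 10:2, 14:1
Max frequency = 2
Mode = 10

Mode = 10


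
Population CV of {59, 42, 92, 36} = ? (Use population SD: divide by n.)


Mean = 57.2500
SD = 21.7644
CV = (21.7644/57.2500)*100 = 38.0164%

CV = 38.0164%


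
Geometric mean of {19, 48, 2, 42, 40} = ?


Product = 19 × 48 × 2 × 42 × 40 = 3064320
GM = 3064320^(1/5) = 19.8274

GM = 19.8274


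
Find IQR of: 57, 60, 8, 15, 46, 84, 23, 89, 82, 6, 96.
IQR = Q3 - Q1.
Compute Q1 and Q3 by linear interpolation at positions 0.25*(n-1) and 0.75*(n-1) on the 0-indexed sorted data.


Sorted: 6, 8, 15, 23, 46, 57, 60, 82, 84, 89, 96
Q1 (25th %ile) = 19.0000
Q3 (75th %ile) = 83.0000
IQR = 83.0000 - 19.0000 = 64.0000

IQR = 64.0000


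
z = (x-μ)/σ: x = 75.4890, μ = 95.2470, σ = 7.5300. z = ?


z = (75.4890 - 95.2470)/7.5300
= -19.7580/7.5300
= -2.6239

z = -2.6239


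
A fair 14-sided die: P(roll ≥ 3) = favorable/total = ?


Favorable outcomes (roll ≥ 3): 12
Total outcomes = 14
P = 12/14 = 0.8571

P = 0.8571


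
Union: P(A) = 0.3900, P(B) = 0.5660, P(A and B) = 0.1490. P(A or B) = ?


P(A∪B) = 0.3900 + 0.5660 - 0.1490
= 0.9560 - 0.1490
= 0.8070

P(A∪B) = 0.8070


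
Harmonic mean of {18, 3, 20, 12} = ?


Sum of reciprocals = 1/18 + 1/3 + 1/20 + 1/12 = 0.522222
HM = 4/0.522222 = 7.6596

HM = 7.6596


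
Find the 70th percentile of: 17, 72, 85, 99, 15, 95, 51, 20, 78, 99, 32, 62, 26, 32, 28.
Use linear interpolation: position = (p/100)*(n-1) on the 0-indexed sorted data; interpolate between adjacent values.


Sorted: 15, 17, 20, 26, 28, 32, 32, 51, 62, 72, 78, 85, 95, 99, 99
n = 15
Index = 70/100 * 14 = 9.8000
Lower = data[9] = 72, Upper = data[10] = 78
P70 = 72 + 0.8000*(6) = 76.8000

P70 = 76.8000


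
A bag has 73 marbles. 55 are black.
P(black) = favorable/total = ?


P = 55/73 = 0.7534

P = 0.7534


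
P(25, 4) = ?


P(25,4) = 25!/21!
= 15511210043330985984000000/51090942171709440000
= 303600

P(25,4) = 303600


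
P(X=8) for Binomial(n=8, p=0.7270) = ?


C(8,8) = 1
p^8 = 0.078032
(1-p)^0 = 1.000000
P = 1 * 0.078032 * 1.000000 = 0.0780

P(X=8) = 0.0780


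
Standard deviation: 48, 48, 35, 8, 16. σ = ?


Mean = 31.0000
Variance = 269.6000
SD = sqrt(269.6000) = 16.4195

SD = 16.4195


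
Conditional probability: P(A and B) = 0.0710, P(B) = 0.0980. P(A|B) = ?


P(A|B) = 0.0710/0.0980 = 0.7245

P(A|B) = 0.7245


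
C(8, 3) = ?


C(8,3) = 8!/(3! × 5!)
= 40320/(6 × 120)
= 56

C(8,3) = 56


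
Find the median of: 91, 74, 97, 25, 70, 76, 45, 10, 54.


Sorted: 10, 25, 45, 54, 70, 74, 76, 91, 97
n = 9 (odd)
Middle value = 70

Median = 70


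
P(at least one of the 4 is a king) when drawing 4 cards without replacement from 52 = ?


P(at least one) = 1 - P(none)
P(none) = (48/52) × (47/51) × (46/50) × (45/49) = 0.718737
P(at least one) = 1 - 0.718737 = 0.2813

P = 0.2813


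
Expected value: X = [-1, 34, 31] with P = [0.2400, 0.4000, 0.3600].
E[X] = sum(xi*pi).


E[X] = -1*0.2400 + 34*0.4000 + 31*0.3600
= -0.2400 + 13.6000 + 11.1600
= 24.5200

E[X] = 24.5200


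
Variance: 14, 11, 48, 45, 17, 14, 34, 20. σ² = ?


Mean = 25.3750
Squared deviations: 129.3906, 206.6406, 511.8906, 385.1406, 70.1406, 129.3906, 74.3906, 28.8906
Sum = 1535.8750
Variance = 1535.8750/8 = 191.9844

Variance = 191.9844


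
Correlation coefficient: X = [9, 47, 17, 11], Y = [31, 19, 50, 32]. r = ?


Mean X = 21.0000, Mean Y = 33.0000
SD X = 15.297059, SD Y = 11.067972
Cov = -99.500000
r = -99.500000/(15.297059*11.067972) = -0.5877

r = -0.5877


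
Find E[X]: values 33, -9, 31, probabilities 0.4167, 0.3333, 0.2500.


E[X] = 33*0.4167 - 9*0.3333 + 31*0.2500
= 13.7511 - 2.9997 + 7.7500
= 18.5014

E[X] = 18.5014


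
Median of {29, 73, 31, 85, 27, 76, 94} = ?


Sorted: 27, 29, 31, 73, 76, 85, 94
n = 7 (odd)
Middle value = 73

Median = 73


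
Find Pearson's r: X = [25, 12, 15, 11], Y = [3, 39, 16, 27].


Mean X = 15.7500, Mean Y = 21.2500
SD X = 5.539630, SD Y = 13.311180
Cov = -64.687500
r = -64.687500/(5.539630*13.311180) = -0.8772

r = -0.8772


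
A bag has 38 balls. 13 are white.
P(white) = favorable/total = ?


P = 13/38 = 0.3421

P = 0.3421


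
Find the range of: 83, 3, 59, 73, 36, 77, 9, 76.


Max = 83, Min = 3
Range = 83 - 3 = 80

Range = 80


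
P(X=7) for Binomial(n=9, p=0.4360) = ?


C(9,7) = 36
p^7 = 0.002995
(1-p)^2 = 0.318096
P = 36 * 0.002995 * 0.318096 = 0.0343

P(X=7) = 0.0343


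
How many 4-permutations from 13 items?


P(13,4) = 13!/9!
= 6227020800/362880
= 17160

P(13,4) = 17160


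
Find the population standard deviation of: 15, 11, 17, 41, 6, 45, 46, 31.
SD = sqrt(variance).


Mean = 26.5000
Variance = 229.5000
SD = sqrt(229.5000) = 15.1493

SD = 15.1493


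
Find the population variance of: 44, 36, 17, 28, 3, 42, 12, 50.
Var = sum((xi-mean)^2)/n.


Mean = 29.0000
Squared deviations: 225.0000, 49.0000, 144.0000, 1.0000, 676.0000, 169.0000, 289.0000, 441.0000
Sum = 1994.0000
Variance = 1994.0000/8 = 249.2500

Variance = 249.2500


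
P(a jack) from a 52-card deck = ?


4 jacks in 52 cards
P = 4/52 = 0.0769

P = 0.0769


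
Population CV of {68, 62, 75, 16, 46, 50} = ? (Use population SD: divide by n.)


Mean = 52.8333
SD = 19.2217
CV = (19.2217/52.8333)*100 = 36.3817%

CV = 36.3817%


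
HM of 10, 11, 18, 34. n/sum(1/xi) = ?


Sum of reciprocals = 1/10 + 1/11 + 1/18 + 1/34 = 0.275876
HM = 4/0.275876 = 14.4992

HM = 14.4992


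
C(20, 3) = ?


C(20,3) = 20!/(3! × 17!)
= 2432902008176640000/(6 × 355687428096000)
= 1140

C(20,3) = 1140


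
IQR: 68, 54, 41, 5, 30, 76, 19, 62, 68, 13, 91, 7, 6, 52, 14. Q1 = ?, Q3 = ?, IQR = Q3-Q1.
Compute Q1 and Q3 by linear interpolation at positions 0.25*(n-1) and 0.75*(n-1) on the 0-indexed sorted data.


Sorted: 5, 6, 7, 13, 14, 19, 30, 41, 52, 54, 62, 68, 68, 76, 91
Q1 (25th %ile) = 13.5000
Q3 (75th %ile) = 65.0000
IQR = 65.0000 - 13.5000 = 51.5000

IQR = 51.5000


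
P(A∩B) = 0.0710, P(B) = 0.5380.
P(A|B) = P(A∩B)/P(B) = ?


P(A|B) = 0.0710/0.5380 = 0.1320

P(A|B) = 0.1320


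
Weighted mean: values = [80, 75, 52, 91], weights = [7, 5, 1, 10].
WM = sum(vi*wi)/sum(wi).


Numerator = 80*7 + 75*5 + 52*1 + 91*10 = 1897
Denominator = 7 + 5 + 1 + 10 = 23
WM = 1897/23 = 82.4783

WM = 82.4783


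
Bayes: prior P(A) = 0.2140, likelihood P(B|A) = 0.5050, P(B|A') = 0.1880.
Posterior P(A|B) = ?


P(B) = P(B|A)*P(A) + P(B|A')*P(A')
= 0.5050*0.2140 + 0.1880*0.7860
= 0.108070 + 0.147768 = 0.255838
P(A|B) = 0.108070/0.255838 = 0.4224

P(A|B) = 0.4224


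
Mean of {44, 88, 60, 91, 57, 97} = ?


Sum = 44 + 88 + 60 + 91 + 57 + 97 = 437
n = 6
Mean = 437/6 = 72.8333

Mean = 72.8333


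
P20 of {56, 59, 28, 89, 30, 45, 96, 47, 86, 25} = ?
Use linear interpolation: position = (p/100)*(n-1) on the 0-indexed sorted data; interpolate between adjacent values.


Sorted: 25, 28, 30, 45, 47, 56, 59, 86, 89, 96
n = 10
Index = 20/100 * 9 = 1.8000
Lower = data[1] = 28, Upper = data[2] = 30
P20 = 28 + 0.8000*(2) = 29.6000

P20 = 29.6000


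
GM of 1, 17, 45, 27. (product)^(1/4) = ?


Product = 1 × 17 × 45 × 27 = 20655
GM = 20655^(1/4) = 11.9883

GM = 11.9883


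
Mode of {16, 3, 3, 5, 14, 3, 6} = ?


Frequencies: 3:3, 5:1, 6:1, 14:1, 16:1
Max frequency = 3
Mode = 3

Mode = 3


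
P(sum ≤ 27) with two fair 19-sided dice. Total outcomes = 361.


Total outcomes = 19×19 = 361
Favorable (sum ≤ 27): 295
P = 295/361 = 0.8172

P = 0.8172


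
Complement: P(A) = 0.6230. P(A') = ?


P(not A) = 1 - 0.6230 = 0.3770

P(not A) = 0.3770


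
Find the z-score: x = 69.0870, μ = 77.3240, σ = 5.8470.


z = (69.0870 - 77.3240)/5.8470
= -8.2370/5.8470
= -1.4088

z = -1.4088


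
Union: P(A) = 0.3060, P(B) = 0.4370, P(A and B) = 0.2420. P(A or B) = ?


P(A∪B) = 0.3060 + 0.4370 - 0.2420
= 0.7430 - 0.2420
= 0.5010

P(A∪B) = 0.5010


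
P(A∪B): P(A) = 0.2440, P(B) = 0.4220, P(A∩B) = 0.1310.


P(A∪B) = 0.2440 + 0.4220 - 0.1310
= 0.6660 - 0.1310
= 0.5350

P(A∪B) = 0.5350


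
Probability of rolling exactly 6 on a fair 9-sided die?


Favorable outcomes (roll = 6): 1
Total outcomes = 9
P = 1/9 = 0.1111

P = 0.1111


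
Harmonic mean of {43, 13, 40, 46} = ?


Sum of reciprocals = 1/43 + 1/13 + 1/40 + 1/46 = 0.146918
HM = 4/0.146918 = 27.2261

HM = 27.2261


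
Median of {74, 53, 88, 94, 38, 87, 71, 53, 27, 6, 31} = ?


Sorted: 6, 27, 31, 38, 53, 53, 71, 74, 87, 88, 94
n = 11 (odd)
Middle value = 53

Median = 53


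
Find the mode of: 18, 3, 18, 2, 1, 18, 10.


Frequencies: 1:1, 2:1, 3:1, 10:1, 18:3
Max frequency = 3
Mode = 18

Mode = 18


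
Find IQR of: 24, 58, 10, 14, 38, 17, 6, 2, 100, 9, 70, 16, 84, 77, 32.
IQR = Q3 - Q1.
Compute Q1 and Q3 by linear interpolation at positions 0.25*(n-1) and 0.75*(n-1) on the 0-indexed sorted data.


Sorted: 2, 6, 9, 10, 14, 16, 17, 24, 32, 38, 58, 70, 77, 84, 100
Q1 (25th %ile) = 12.0000
Q3 (75th %ile) = 64.0000
IQR = 64.0000 - 12.0000 = 52.0000

IQR = 52.0000


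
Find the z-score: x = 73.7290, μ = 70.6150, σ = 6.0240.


z = (73.7290 - 70.6150)/6.0240
= 3.1140/6.0240
= 0.5169

z = 0.5169


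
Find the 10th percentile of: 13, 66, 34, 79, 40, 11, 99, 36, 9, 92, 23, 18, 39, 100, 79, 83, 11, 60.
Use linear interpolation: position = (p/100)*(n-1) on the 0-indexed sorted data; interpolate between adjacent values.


Sorted: 9, 11, 11, 13, 18, 23, 34, 36, 39, 40, 60, 66, 79, 79, 83, 92, 99, 100
n = 18
Index = 10/100 * 17 = 1.7000
Lower = data[1] = 11, Upper = data[2] = 11
P10 = 11 + 0.7000*(0) = 11.0000

P10 = 11.0000


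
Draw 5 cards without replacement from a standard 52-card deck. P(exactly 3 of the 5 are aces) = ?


Hypergeometric: P(X=3) = C(4,3)·C(48,2) / C(52,5)
= 4 × 1128 / 2598960
= 4512/2598960 = 0.0017

P = 0.0017


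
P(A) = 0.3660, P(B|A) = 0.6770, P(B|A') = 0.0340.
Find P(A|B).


P(B) = P(B|A)*P(A) + P(B|A')*P(A')
= 0.6770*0.3660 + 0.0340*0.6340
= 0.247782 + 0.021556 = 0.269338
P(A|B) = 0.247782/0.269338 = 0.9200

P(A|B) = 0.9200


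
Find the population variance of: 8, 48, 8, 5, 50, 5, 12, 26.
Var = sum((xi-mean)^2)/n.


Mean = 20.2500
Squared deviations: 150.0625, 770.0625, 150.0625, 232.5625, 885.0625, 232.5625, 68.0625, 33.0625
Sum = 2521.5000
Variance = 2521.5000/8 = 315.1875

Variance = 315.1875


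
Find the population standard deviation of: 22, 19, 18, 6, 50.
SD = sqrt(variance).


Mean = 23.0000
Variance = 212.0000
SD = sqrt(212.0000) = 14.5602

SD = 14.5602


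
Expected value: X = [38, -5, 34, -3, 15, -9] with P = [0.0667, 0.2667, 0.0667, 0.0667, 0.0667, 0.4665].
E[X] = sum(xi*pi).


E[X] = 38*0.0667 - 5*0.2667 + 34*0.0667 - 3*0.0667 + 15*0.0667 - 9*0.4665
= 2.5346 - 1.3335 + 2.2678 - 0.2001 + 1.0005 - 4.1985
= 0.0708

E[X] = 0.0708


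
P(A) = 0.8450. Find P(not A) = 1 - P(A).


P(not A) = 1 - 0.8450 = 0.1550

P(not A) = 0.1550


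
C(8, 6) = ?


C(8,6) = 8!/(6! × 2!)
= 40320/(720 × 2)
= 28

C(8,6) = 28


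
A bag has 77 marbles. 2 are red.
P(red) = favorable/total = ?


P = 2/77 = 0.0260

P = 0.0260


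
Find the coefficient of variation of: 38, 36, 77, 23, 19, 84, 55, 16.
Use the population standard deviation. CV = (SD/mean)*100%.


Mean = 43.5000
SD = 24.3875
CV = (24.3875/43.5000)*100 = 56.0632%

CV = 56.0632%


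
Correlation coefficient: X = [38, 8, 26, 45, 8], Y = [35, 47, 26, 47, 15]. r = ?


Mean X = 25.0000, Mean Y = 34.0000
SD X = 15.152558, SD Y = 12.361230
Cov = 73.400000
r = 73.400000/(15.152558*12.361230) = 0.3919

r = 0.3919


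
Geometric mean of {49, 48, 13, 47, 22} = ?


Product = 49 × 48 × 13 × 47 × 22 = 31615584
GM = 31615584^(1/5) = 31.6213

GM = 31.6213


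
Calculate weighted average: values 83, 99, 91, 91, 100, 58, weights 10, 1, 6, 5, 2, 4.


Numerator = 83*10 + 99*1 + 91*6 + 91*5 + 100*2 + 58*4 = 2362
Denominator = 10 + 1 + 6 + 5 + 2 + 4 = 28
WM = 2362/28 = 84.3571

WM = 84.3571


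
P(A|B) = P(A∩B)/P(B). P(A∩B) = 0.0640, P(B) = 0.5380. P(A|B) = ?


P(A|B) = 0.0640/0.5380 = 0.1190

P(A|B) = 0.1190


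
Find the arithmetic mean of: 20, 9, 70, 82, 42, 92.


Sum = 20 + 9 + 70 + 82 + 42 + 92 = 315
n = 6
Mean = 315/6 = 52.5000

Mean = 52.5000


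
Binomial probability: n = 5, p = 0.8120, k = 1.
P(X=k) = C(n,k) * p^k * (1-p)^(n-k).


C(5,1) = 5
p^1 = 0.812000
(1-p)^4 = 0.001249
P = 5 * 0.812000 * 0.001249 = 0.0051

P(X=1) = 0.0051


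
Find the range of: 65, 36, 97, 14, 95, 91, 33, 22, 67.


Max = 97, Min = 14
Range = 97 - 14 = 83

Range = 83


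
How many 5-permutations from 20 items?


P(20,5) = 20!/15!
= 2432902008176640000/1307674368000
= 1860480

P(20,5) = 1860480


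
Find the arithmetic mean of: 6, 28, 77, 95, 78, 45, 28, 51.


Sum = 6 + 28 + 77 + 95 + 78 + 45 + 28 + 51 = 408
n = 8
Mean = 408/8 = 51.0000

Mean = 51.0000


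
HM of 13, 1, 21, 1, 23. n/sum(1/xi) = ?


Sum of reciprocals = 1/13 + 1/1 + 1/21 + 1/1 + 1/23 = 2.168020
HM = 5/2.168020 = 2.3063

HM = 2.3063


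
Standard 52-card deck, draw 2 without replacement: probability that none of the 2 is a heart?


P(no hearts) = (39/52) × (38/51)
= 0.5588

P = 0.5588


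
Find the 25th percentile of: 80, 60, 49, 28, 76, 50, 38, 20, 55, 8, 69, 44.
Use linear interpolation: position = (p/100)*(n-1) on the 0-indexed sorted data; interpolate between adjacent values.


Sorted: 8, 20, 28, 38, 44, 49, 50, 55, 60, 69, 76, 80
n = 12
Index = 25/100 * 11 = 2.7500
Lower = data[2] = 28, Upper = data[3] = 38
P25 = 28 + 0.7500*(10) = 35.5000

P25 = 35.5000


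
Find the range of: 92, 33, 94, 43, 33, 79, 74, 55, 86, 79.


Max = 94, Min = 33
Range = 94 - 33 = 61

Range = 61


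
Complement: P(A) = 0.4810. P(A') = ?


P(not A) = 1 - 0.4810 = 0.5190

P(not A) = 0.5190


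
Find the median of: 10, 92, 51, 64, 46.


Sorted: 10, 46, 51, 64, 92
n = 5 (odd)
Middle value = 51

Median = 51


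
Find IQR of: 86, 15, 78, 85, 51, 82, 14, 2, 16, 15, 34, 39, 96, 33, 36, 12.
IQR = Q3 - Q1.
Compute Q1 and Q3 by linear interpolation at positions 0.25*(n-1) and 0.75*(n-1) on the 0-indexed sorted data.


Sorted: 2, 12, 14, 15, 15, 16, 33, 34, 36, 39, 51, 78, 82, 85, 86, 96
Q1 (25th %ile) = 15.0000
Q3 (75th %ile) = 79.0000
IQR = 79.0000 - 15.0000 = 64.0000

IQR = 64.0000


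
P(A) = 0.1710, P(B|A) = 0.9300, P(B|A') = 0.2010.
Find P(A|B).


P(B) = P(B|A)*P(A) + P(B|A')*P(A')
= 0.9300*0.1710 + 0.2010*0.8290
= 0.159030 + 0.166629 = 0.325659
P(A|B) = 0.159030/0.325659 = 0.4883

P(A|B) = 0.4883


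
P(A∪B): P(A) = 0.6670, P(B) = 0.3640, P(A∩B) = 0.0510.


P(A∪B) = 0.6670 + 0.3640 - 0.0510
= 1.0310 - 0.0510
= 0.9800

P(A∪B) = 0.9800


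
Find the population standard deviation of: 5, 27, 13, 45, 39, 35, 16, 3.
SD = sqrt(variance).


Mean = 22.8750
Variance = 221.6094
SD = sqrt(221.6094) = 14.8866

SD = 14.8866


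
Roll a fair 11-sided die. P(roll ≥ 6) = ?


Favorable outcomes (roll ≥ 6): 6
Total outcomes = 11
P = 6/11 = 0.5455

P = 0.5455


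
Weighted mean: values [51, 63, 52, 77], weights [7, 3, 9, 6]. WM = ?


Numerator = 51*7 + 63*3 + 52*9 + 77*6 = 1476
Denominator = 7 + 3 + 9 + 6 = 25
WM = 1476/25 = 59.0400

WM = 59.0400


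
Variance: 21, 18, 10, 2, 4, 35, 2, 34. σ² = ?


Mean = 15.7500
Squared deviations: 27.5625, 5.0625, 33.0625, 189.0625, 138.0625, 370.5625, 189.0625, 333.0625
Sum = 1285.5000
Variance = 1285.5000/8 = 160.6875

Variance = 160.6875


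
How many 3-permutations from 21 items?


P(21,3) = 21!/18!
= 51090942171709440000/6402373705728000
= 7980

P(21,3) = 7980


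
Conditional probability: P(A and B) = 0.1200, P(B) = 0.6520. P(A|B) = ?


P(A|B) = 0.1200/0.6520 = 0.1840

P(A|B) = 0.1840


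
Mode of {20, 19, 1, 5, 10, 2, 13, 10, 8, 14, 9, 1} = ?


Frequencies: 1:2, 2:1, 5:1, 8:1, 9:1, 10:2, 13:1, 14:1, 19:1, 20:1
Max frequency = 2
Mode = 1, 10

Mode = 1, 10


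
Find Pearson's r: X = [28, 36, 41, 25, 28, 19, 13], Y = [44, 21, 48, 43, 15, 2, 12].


Mean X = 27.1429, Mean Y = 26.4286
SD X = 8.806306, SD Y = 16.960940
Cov = 89.081633
r = 89.081633/(8.806306*16.960940) = 0.5964

r = 0.5964


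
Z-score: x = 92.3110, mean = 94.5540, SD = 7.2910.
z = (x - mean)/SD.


z = (92.3110 - 94.5540)/7.2910
= -2.2430/7.2910
= -0.3076

z = -0.3076


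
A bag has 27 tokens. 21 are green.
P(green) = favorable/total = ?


P = 21/27 = 0.7778

P = 0.7778


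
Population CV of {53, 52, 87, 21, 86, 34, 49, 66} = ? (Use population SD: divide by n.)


Mean = 56.0000
SD = 21.6333
CV = (21.6333/56.0000)*100 = 38.6309%

CV = 38.6309%


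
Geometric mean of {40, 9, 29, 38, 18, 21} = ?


Product = 40 × 9 × 29 × 38 × 18 × 21 = 149960160
GM = 149960160^(1/6) = 23.0496

GM = 23.0496


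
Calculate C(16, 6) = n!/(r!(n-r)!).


C(16,6) = 16!/(6! × 10!)
= 20922789888000/(720 × 3628800)
= 8008

C(16,6) = 8008


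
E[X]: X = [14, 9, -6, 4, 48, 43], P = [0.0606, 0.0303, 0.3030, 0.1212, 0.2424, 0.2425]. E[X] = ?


E[X] = 14*0.0606 + 9*0.0303 - 6*0.3030 + 4*0.1212 + 48*0.2424 + 43*0.2425
= 0.8484 + 0.2727 - 1.8180 + 0.4848 + 11.6352 + 10.4275
= 21.8506

E[X] = 21.8506


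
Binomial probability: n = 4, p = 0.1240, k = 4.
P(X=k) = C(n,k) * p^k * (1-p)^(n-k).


C(4,4) = 1
p^4 = 0.000236
(1-p)^0 = 1.000000
P = 1 * 0.000236 * 1.000000 = 0.0002

P(X=4) = 0.0002


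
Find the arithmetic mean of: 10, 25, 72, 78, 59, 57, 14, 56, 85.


Sum = 10 + 25 + 72 + 78 + 59 + 57 + 14 + 56 + 85 = 456
n = 9
Mean = 456/9 = 50.6667

Mean = 50.6667


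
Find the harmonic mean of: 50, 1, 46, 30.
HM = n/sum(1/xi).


Sum of reciprocals = 1/50 + 1/1 + 1/46 + 1/30 = 1.075072
HM = 4/1.075072 = 3.7207

HM = 3.7207


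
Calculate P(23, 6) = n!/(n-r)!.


P(23,6) = 23!/17!
= 25852016738884976640000/355687428096000
= 72681840

P(23,6) = 72681840


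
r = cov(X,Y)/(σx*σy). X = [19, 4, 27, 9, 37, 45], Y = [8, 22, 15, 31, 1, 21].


Mean X = 23.5000, Mean Y = 16.3333
SD X = 14.534442, SD Y = 9.792287
Cov = -66.166667
r = -66.166667/(14.534442*9.792287) = -0.4649

r = -0.4649


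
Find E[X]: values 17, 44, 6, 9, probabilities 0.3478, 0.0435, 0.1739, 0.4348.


E[X] = 17*0.3478 + 44*0.0435 + 6*0.1739 + 9*0.4348
= 5.9126 + 1.9140 + 1.0434 + 3.9132
= 12.7832

E[X] = 12.7832


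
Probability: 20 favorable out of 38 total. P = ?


P = 20/38 = 0.5263

P = 0.5263


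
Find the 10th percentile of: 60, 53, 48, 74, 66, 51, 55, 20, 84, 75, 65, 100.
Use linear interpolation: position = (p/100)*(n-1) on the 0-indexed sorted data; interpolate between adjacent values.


Sorted: 20, 48, 51, 53, 55, 60, 65, 66, 74, 75, 84, 100
n = 12
Index = 10/100 * 11 = 1.1000
Lower = data[1] = 48, Upper = data[2] = 51
P10 = 48 + 0.1000*(3) = 48.3000

P10 = 48.3000


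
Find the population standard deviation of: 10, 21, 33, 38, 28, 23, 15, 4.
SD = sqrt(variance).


Mean = 21.5000
Variance = 116.2500
SD = sqrt(116.2500) = 10.7819

SD = 10.7819


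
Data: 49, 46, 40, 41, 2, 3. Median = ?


Sorted: 2, 3, 40, 41, 46, 49
n = 6 (even)
Middle values: 40 and 41
Median = (40+41)/2 = 40.5000

Median = 40.5000


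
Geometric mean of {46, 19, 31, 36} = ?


Product = 46 × 19 × 31 × 36 = 975384
GM = 975384^(1/4) = 31.4263

GM = 31.4263
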